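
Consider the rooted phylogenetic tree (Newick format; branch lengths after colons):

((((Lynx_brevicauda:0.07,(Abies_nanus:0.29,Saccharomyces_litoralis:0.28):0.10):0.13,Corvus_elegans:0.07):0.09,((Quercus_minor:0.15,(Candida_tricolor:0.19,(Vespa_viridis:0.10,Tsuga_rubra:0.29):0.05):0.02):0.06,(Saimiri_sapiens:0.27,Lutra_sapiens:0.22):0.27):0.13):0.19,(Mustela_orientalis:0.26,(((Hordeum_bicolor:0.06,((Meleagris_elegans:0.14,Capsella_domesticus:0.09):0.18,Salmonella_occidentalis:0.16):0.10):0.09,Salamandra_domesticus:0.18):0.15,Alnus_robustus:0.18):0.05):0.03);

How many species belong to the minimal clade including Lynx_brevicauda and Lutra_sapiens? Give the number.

The MRCA of Lynx_brevicauda and Lutra_sapiens is the node subtending (((Lynx_brevicauda,(Abies_nanus,Saccharomyces_litoralis)),Corvus_elegans),((Quercus_minor,(Candida_tricolor,(Vespa_viridis,Tsuga_rubra))),(Saimiri_sapiens,Lutra_sapiens))).
That clade contains 10 terminal taxa: Abies_nanus, Candida_tricolor, Corvus_elegans, Lutra_sapiens, Lynx_brevicauda, Quercus_minor, Saccharomyces_litoralis, Saimiri_sapiens, Tsuga_rubra, Vespa_viridis.

10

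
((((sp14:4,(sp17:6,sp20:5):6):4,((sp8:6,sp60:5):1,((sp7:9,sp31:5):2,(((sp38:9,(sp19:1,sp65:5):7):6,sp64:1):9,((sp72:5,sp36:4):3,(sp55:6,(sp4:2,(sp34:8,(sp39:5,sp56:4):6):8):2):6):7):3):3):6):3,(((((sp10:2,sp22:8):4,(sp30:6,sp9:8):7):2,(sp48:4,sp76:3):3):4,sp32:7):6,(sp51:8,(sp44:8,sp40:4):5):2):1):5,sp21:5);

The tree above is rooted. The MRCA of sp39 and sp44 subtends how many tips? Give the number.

28

The MRCA of sp39 and sp44 is the node subtending (((sp14,(sp17,sp20)),((sp8,sp60),((sp7,sp31),(((sp38,(sp19,sp65)),sp64),((sp72,sp36),(sp55,(sp4,(sp34,(sp39,sp56))))))))),(((((sp10,sp22),(sp30,sp9)),(sp48,sp76)),sp32),(sp51,(sp44,sp40)))).
That clade contains 28 terminal taxa: sp10, sp14, sp17, sp19, sp20, sp22, sp30, sp31, sp32, sp34, sp36, sp38, sp39, sp4, sp40, sp44, sp48, sp51, sp55, sp56, sp60, sp64, sp65, sp7, sp72, sp76, sp8, sp9.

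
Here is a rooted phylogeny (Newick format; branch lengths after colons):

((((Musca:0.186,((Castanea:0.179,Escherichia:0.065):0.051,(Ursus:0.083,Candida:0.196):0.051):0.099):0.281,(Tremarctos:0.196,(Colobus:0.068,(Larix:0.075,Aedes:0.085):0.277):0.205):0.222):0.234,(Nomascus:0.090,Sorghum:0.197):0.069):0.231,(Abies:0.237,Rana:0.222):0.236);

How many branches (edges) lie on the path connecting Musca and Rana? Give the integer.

6

The MRCA of Musca and Rana is the root of the tree.
From Musca up to that node: 4 branches. From Rana up to the same node: 2 branches. Total: 4 + 2 = 6.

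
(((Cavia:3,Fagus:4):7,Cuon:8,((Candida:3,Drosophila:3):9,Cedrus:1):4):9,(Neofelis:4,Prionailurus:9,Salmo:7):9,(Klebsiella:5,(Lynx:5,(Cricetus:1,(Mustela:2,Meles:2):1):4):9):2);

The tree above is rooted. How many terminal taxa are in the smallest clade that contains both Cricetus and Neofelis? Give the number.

14

The MRCA of Cricetus and Neofelis is the root, so the clade is the entire tree.
That clade contains 14 terminal taxa: Candida, Cavia, Cedrus, Cricetus, Cuon, Drosophila, Fagus, Klebsiella, Lynx, Meles, Mustela, Neofelis, Prionailurus, Salmo.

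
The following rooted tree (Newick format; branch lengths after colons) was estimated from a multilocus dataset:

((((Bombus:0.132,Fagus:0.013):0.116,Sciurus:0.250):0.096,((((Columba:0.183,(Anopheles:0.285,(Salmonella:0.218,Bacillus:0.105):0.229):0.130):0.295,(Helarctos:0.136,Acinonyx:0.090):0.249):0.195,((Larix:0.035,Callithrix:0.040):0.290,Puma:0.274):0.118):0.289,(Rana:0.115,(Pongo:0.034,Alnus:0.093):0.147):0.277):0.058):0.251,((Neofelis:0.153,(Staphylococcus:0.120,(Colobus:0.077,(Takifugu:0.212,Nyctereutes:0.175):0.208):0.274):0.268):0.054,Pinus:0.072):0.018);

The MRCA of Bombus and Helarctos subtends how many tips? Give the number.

The MRCA of Bombus and Helarctos is the node subtending (((Bombus,Fagus),Sciurus),((((Columba,(Anopheles,(Salmonella,Bacillus))),(Helarctos,Acinonyx)),((Larix,Callithrix),Puma)),(Rana,(Pongo,Alnus)))).
That clade contains 15 terminal taxa: Acinonyx, Alnus, Anopheles, Bacillus, Bombus, Callithrix, Columba, Fagus, Helarctos, Larix, Pongo, Puma, Rana, Salmonella, Sciurus.

15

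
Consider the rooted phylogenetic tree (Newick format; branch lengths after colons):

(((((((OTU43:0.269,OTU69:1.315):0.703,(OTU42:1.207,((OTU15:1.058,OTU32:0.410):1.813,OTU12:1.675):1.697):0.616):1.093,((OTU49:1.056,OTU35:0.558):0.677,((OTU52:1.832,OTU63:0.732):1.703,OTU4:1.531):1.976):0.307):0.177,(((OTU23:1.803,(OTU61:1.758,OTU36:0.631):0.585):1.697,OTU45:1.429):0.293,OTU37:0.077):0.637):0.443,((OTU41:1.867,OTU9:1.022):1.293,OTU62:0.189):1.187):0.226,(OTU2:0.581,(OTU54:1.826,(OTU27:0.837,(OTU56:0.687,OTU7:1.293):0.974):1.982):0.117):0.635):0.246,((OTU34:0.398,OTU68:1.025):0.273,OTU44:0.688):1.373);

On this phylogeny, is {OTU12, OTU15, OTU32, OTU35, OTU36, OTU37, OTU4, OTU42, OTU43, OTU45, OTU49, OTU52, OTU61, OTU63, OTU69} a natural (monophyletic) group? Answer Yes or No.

The MRCA of the listed taxa subtends ((((OTU43,OTU69),(OTU42,((OTU15,OTU32),OTU12))),((OTU49,OTU35),((OTU52,OTU63),OTU4))),(((OTU23,(OTU61,OTU36)),OTU45),OTU37)).
That clade also contains OTU23, which is not in the proposed group, so the group is not monophyletic.

No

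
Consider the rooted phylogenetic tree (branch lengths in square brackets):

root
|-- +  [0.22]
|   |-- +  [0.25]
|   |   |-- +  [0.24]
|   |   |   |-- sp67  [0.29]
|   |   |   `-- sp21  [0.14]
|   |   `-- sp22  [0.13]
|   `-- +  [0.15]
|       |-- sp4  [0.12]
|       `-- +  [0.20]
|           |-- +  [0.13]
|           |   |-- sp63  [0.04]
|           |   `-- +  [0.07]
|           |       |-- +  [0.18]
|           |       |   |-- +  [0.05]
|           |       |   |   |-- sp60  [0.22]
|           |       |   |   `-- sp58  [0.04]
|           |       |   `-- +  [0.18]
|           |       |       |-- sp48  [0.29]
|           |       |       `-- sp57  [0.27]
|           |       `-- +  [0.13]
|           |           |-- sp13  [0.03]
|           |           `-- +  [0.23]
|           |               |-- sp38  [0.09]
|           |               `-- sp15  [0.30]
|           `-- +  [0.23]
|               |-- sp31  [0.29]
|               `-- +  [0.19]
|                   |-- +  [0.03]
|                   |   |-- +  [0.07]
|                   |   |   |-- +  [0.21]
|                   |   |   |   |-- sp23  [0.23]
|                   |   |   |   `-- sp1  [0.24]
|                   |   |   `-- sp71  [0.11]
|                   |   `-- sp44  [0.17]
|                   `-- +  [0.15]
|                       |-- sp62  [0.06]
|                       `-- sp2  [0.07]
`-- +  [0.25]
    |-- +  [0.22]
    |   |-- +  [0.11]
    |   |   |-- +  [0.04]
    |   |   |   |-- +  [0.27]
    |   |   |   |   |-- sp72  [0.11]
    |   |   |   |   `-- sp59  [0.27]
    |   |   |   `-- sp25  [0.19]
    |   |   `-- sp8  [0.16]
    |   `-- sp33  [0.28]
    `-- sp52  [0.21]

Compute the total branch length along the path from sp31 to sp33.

The path runs sp31 → … → MRCA → … → sp33; the MRCA is the root of the tree.
Branch lengths along that path: 0.29 + 0.23 + 0.20 + 0.15 + 0.22 + 0.25 + 0.22 + 0.28 = 1.84.

1.84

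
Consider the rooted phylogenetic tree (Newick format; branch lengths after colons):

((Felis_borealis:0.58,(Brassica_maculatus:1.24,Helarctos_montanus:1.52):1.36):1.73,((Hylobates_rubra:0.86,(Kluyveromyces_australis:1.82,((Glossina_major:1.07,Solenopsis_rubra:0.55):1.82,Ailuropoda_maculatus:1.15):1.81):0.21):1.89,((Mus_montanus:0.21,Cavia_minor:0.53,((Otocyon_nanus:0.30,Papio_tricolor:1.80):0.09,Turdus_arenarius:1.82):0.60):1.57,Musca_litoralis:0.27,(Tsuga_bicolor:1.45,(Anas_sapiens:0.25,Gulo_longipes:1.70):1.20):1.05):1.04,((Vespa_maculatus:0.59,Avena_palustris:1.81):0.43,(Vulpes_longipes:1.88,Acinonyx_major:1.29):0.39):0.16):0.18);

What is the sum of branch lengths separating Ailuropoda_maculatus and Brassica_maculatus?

The path runs Ailuropoda_maculatus → … → MRCA → … → Brassica_maculatus; the MRCA is the root of the tree.
Branch lengths along that path: 1.15 + 1.81 + 0.21 + 1.89 + 0.18 + 1.73 + 1.36 + 1.24 = 9.57.

9.57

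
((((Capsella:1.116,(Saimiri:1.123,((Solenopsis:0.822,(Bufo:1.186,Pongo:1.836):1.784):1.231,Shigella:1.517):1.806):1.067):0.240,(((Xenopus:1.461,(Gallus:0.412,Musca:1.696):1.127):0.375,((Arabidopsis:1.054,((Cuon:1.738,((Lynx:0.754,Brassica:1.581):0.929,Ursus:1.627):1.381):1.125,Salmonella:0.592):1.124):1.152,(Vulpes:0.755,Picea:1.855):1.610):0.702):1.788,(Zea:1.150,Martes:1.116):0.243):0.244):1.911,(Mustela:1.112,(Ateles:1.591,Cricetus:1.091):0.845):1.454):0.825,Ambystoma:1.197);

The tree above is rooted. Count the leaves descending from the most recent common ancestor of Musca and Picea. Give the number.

The MRCA of Musca and Picea is the node subtending ((Xenopus,(Gallus,Musca)),((Arabidopsis,((Cuon,((Lynx,Brassica),Ursus)),Salmonella)),(Vulpes,Picea))).
That clade contains 11 terminal taxa: Arabidopsis, Brassica, Cuon, Gallus, Lynx, Musca, Picea, Salmonella, Ursus, Vulpes, Xenopus.

11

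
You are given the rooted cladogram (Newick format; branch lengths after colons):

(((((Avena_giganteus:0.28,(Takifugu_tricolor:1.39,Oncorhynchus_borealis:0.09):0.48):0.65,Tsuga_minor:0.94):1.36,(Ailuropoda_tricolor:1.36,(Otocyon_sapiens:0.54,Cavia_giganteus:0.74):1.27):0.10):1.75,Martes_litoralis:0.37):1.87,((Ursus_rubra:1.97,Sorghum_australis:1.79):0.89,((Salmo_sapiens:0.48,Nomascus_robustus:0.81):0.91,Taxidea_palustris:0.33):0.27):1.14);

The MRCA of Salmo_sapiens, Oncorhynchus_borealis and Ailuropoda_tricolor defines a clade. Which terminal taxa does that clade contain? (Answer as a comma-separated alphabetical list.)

Tracing Salmo_sapiens: it sits inside (Salmo_sapiens,Nomascus_robustus).
Tracing Oncorhynchus_borealis: it sits inside (Takifugu_tricolor,Oncorhynchus_borealis).
Tracing Ailuropoda_tricolor: it sits inside (Ailuropoda_tricolor,(Otocyon_sapiens,Cavia_giganteus)).
The smallest clade enclosing all 3 is the whole tree (their MRCA is the root), so the answer is all 13 tips in alphabetical order.

Ailuropoda_tricolor, Avena_giganteus, Cavia_giganteus, Martes_litoralis, Nomascus_robustus, Oncorhynchus_borealis, Otocyon_sapiens, Salmo_sapiens, Sorghum_australis, Takifugu_tricolor, Taxidea_palustris, Tsuga_minor, Ursus_rubra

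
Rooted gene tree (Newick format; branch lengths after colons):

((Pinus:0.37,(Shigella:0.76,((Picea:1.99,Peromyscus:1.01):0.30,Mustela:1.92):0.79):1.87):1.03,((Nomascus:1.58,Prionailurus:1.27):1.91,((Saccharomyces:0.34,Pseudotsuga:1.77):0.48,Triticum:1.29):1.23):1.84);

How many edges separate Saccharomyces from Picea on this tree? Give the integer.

The MRCA of Saccharomyces and Picea is the root of the tree.
From Saccharomyces up to that node: 4 branches. From Picea up to the same node: 5 branches. Total: 4 + 5 = 9.

9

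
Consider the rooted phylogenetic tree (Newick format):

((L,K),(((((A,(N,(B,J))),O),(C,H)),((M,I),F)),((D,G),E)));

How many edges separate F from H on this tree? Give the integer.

The MRCA of F and H is the node subtending ((((A,(N,(B,J))),O),(C,H)),((M,I),F)).
From F up to that node: 2 branches. From H up to the same node: 3 branches. Total: 2 + 3 = 5.

5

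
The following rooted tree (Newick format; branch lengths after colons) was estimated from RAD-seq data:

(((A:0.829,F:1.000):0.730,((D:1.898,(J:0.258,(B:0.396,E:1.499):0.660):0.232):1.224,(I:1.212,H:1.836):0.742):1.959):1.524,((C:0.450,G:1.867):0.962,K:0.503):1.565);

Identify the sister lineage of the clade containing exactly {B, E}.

J

The clade containing exactly {B, E} attaches to the tree at the node subtending (J,(B,E)).
The other lineage descending from that same node — the sister group — is the single tip J.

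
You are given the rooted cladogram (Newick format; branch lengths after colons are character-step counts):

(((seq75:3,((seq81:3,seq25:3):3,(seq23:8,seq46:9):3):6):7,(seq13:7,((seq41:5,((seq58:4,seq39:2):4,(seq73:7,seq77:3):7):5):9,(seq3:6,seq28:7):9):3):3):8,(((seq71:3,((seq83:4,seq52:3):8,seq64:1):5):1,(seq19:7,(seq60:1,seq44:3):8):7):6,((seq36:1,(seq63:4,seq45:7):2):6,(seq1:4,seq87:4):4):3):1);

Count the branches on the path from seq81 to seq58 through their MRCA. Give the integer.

10

The MRCA of seq81 and seq58 is the node subtending ((seq75,((seq81,seq25),(seq23,seq46))),(seq13,((seq41,((seq58,seq39),(seq73,seq77))),(seq3,seq28)))).
From seq81 up to that node: 4 branches. From seq58 up to the same node: 6 branches. Total: 4 + 6 = 10.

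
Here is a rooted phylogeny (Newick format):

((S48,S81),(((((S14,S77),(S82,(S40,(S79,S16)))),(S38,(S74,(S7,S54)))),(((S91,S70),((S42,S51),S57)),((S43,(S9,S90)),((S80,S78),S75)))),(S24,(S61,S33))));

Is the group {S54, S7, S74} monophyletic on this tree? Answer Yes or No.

Yes

The most recent common ancestor of these taxa subtends (S74,(S7,S54)).
That clade has exactly 3 tips — every listed taxon and nothing else — so the group is monophyletic.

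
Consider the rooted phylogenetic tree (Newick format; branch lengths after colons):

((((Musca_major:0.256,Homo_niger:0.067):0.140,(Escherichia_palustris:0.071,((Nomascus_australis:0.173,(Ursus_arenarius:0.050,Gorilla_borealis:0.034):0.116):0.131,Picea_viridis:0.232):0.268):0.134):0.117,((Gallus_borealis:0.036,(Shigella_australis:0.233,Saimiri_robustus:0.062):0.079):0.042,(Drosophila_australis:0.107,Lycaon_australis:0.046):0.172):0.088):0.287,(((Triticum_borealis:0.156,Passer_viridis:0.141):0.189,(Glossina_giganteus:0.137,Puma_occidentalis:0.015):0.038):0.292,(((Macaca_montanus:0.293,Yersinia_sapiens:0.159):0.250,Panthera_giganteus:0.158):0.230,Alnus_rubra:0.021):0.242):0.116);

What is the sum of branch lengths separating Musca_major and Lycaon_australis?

0.819

The path runs Musca_major → … → MRCA → … → Lycaon_australis; the MRCA is the node subtending (((Musca_major,Homo_niger),(Escherichia_palustris,((Nomascus_australis,(Ursus_arenarius,Gorilla_borealis)),Picea_viridis))),((Gallus_borealis,(Shigella_australis,Saimiri_robustus)),(Drosophila_australis,Lycaon_australis))).
Branch lengths along that path: 0.256 + 0.140 + 0.117 + 0.088 + 0.172 + 0.046 = 0.819.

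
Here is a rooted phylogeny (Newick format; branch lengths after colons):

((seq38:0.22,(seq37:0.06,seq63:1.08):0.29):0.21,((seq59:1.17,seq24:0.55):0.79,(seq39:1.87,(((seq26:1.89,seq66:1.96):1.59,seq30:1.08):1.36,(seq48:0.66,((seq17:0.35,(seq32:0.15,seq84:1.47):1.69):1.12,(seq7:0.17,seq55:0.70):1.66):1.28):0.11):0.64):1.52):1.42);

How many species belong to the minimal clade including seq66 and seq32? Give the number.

9

The MRCA of seq66 and seq32 is the node subtending (((seq26,seq66),seq30),(seq48,((seq17,(seq32,seq84)),(seq7,seq55)))).
That clade contains 9 terminal taxa: seq17, seq26, seq30, seq32, seq48, seq55, seq66, seq7, seq84.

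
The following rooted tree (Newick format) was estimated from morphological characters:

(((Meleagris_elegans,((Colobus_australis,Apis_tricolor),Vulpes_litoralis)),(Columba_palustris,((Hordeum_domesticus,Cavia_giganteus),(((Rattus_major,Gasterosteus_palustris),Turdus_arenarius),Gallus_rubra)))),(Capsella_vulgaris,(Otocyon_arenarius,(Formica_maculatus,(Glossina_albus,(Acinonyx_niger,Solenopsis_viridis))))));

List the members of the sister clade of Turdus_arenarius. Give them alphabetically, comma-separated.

Gasterosteus_palustris, Rattus_major

Turdus_arenarius attaches to the tree at the node subtending ((Rattus_major,Gasterosteus_palustris),Turdus_arenarius).
The other lineage descending from that same node — the sister group — is (Rattus_major,Gasterosteus_palustris); its 2 tips in alphabetical order are the answer.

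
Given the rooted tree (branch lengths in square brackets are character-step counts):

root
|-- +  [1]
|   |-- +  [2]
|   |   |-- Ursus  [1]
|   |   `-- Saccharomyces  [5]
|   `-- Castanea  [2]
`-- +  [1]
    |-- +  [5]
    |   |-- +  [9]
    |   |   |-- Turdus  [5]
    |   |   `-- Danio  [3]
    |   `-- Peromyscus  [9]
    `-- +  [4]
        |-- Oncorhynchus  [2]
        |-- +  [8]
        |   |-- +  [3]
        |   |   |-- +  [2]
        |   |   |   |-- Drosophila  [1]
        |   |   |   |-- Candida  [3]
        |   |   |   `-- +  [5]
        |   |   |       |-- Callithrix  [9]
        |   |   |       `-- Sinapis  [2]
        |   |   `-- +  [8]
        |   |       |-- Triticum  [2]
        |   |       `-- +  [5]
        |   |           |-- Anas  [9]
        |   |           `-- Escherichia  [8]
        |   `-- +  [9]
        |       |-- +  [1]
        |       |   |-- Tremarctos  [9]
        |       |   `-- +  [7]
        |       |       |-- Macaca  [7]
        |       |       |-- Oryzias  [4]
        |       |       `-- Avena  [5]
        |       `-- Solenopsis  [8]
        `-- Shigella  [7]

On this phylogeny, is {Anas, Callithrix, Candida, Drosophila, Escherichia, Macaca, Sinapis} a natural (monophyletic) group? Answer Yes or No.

No

The MRCA of the listed taxa subtends (((Drosophila,Candida,(Callithrix,Sinapis)),(Triticum,(Anas,Escherichia))),((Tremarctos,(Macaca,Oryzias,Avena)),Solenopsis)).
That clade also contains Avena, Oryzias, Solenopsis, Tremarctos, Triticum, which are not in the proposed group, so the group is not monophyletic.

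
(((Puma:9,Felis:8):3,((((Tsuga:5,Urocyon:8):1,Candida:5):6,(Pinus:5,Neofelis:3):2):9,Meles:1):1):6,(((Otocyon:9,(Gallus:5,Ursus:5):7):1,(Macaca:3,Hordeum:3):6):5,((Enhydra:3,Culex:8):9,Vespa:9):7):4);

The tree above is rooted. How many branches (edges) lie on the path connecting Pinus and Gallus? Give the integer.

10

The MRCA of Pinus and Gallus is the root of the tree.
From Pinus up to that node: 5 branches. From Gallus up to the same node: 5 branches. Total: 5 + 5 = 10.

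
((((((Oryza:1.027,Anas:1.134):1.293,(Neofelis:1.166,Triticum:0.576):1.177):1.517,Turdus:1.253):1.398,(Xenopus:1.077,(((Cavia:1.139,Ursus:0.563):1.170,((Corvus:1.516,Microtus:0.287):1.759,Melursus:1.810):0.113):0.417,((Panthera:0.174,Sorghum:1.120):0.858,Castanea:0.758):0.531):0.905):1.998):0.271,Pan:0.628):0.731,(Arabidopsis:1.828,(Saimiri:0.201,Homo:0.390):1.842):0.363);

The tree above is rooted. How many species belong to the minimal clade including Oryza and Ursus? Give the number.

14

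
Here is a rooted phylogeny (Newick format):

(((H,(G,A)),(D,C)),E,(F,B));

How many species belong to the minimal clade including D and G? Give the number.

The MRCA of D and G is the node subtending ((H,(G,A)),(D,C)).
That clade contains 5 terminal taxa: A, C, D, G, H.

5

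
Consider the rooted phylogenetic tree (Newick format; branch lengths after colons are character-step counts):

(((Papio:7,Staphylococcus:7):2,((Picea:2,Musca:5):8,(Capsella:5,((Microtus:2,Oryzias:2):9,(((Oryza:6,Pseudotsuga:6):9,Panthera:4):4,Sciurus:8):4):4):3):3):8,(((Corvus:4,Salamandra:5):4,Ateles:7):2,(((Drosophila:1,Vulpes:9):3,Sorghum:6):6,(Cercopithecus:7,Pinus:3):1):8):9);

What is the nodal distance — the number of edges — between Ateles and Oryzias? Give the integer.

The MRCA of Ateles and Oryzias is the root of the tree.
From Ateles up to that node: 3 branches. From Oryzias up to the same node: 6 branches. Total: 3 + 6 = 9.

9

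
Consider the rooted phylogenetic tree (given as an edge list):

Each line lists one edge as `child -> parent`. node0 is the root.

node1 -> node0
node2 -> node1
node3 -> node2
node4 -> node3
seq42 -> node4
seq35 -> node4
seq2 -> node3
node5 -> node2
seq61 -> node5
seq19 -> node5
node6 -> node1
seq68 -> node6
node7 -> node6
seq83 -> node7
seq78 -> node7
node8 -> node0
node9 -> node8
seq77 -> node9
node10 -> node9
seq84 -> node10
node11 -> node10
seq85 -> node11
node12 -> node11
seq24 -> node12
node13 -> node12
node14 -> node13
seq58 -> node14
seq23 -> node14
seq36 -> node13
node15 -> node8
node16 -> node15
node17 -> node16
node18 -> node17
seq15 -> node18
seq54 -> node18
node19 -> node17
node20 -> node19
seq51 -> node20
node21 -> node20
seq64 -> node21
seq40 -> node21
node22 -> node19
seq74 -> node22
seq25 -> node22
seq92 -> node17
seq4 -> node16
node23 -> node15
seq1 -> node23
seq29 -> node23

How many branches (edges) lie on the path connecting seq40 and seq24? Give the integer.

12

The MRCA of seq40 and seq24 is the node subtending ((seq77,(seq84,(seq85,(seq24,((seq58,seq23),seq36))))),((((seq15,seq54),((seq51,(seq64,seq40)),(seq74,seq25)),seq92),seq4),(seq1,seq29))).
From seq40 up to that node: 7 branches. From seq24 up to the same node: 5 branches. Total: 7 + 5 = 12.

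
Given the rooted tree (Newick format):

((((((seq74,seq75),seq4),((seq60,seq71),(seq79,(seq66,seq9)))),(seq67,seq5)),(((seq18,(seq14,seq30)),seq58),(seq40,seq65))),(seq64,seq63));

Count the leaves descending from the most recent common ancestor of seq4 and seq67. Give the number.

The MRCA of seq4 and seq67 is the node subtending ((((seq74,seq75),seq4),((seq60,seq71),(seq79,(seq66,seq9)))),(seq67,seq5)).
That clade contains 10 terminal taxa: seq4, seq5, seq60, seq66, seq67, seq71, seq74, seq75, seq79, seq9.

10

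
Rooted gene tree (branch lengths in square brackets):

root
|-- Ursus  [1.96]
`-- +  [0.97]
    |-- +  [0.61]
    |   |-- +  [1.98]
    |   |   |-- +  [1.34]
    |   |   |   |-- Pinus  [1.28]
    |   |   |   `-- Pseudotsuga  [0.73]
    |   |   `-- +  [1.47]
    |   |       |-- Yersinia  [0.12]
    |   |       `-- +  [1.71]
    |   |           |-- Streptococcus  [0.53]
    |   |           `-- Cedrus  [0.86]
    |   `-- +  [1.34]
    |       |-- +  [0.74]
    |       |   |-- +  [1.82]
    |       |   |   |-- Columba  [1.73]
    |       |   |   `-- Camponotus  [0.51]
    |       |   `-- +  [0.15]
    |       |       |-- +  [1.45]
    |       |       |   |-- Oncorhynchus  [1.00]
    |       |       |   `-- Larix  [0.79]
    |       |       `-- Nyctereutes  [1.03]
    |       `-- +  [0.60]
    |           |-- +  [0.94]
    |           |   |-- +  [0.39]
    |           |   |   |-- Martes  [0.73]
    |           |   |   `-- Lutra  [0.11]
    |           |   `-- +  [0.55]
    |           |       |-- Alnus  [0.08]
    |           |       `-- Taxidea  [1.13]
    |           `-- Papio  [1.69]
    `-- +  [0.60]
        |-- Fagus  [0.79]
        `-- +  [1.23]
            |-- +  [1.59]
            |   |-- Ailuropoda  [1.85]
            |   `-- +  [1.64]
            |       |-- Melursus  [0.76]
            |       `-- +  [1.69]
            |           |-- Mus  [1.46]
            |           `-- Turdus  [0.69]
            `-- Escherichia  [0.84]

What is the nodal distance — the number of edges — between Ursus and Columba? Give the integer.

The MRCA of Ursus and Columba is the root of the tree.
From Ursus up to that node: 1 branch. From Columba up to the same node: 6 branches. Total: 1 + 6 = 7.

7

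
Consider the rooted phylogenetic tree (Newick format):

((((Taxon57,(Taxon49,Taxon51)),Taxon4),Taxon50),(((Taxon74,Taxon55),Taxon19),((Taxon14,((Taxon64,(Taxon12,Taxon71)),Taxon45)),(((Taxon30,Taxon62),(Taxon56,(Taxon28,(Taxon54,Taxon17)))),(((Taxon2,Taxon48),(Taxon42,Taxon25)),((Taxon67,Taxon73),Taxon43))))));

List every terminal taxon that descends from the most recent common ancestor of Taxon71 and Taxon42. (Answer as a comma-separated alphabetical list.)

Taxon12, Taxon14, Taxon17, Taxon2, Taxon25, Taxon28, Taxon30, Taxon42, Taxon43, Taxon45, Taxon48, Taxon54, Taxon56, Taxon62, Taxon64, Taxon67, Taxon71, Taxon73

Tracing Taxon71: it sits inside (Taxon12,Taxon71).
Tracing Taxon42: it sits inside (Taxon42,Taxon25).
The smallest clade enclosing both is ((Taxon14,((Taxon64,(Taxon12,Taxon71)),Taxon45)),(((Taxon30,Taxon62),(Taxon56,(Taxon28,(Taxon54,Taxon17)))),(((Taxon2,Taxon48),(Taxon42,Taxon25)),((Taxon67,Taxon73),Taxon43)))); the answer is its 18 terminal taxa in alphabetical order.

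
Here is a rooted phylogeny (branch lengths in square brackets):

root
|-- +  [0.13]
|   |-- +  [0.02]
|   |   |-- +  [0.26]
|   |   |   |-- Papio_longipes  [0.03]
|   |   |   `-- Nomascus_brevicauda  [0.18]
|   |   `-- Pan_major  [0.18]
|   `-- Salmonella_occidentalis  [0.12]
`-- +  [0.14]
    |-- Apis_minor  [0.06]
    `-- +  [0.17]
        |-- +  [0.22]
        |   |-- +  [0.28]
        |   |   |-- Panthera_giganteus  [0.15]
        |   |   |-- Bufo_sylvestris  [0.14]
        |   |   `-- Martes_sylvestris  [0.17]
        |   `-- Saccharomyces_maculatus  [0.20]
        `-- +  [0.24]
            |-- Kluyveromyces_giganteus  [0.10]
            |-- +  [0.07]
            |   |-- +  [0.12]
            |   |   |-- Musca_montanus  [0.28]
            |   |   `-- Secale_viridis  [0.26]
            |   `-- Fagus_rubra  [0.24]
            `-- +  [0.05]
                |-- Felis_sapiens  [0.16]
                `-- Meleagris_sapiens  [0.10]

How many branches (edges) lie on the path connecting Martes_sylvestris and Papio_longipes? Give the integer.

9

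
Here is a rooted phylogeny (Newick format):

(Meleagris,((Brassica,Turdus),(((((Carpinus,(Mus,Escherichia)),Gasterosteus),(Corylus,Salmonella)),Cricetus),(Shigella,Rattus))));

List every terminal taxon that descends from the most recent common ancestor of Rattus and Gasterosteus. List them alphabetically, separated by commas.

Carpinus, Corylus, Cricetus, Escherichia, Gasterosteus, Mus, Rattus, Salmonella, Shigella

Tracing Rattus: it sits inside (Shigella,Rattus).
Tracing Gasterosteus: it sits inside ((Carpinus,(Mus,Escherichia)),Gasterosteus).
The smallest clade enclosing both is (((((Carpinus,(Mus,Escherichia)),Gasterosteus),(Corylus,Salmonella)),Cricetus),(Shigella,Rattus)); the answer is its 9 terminal taxa in alphabetical order.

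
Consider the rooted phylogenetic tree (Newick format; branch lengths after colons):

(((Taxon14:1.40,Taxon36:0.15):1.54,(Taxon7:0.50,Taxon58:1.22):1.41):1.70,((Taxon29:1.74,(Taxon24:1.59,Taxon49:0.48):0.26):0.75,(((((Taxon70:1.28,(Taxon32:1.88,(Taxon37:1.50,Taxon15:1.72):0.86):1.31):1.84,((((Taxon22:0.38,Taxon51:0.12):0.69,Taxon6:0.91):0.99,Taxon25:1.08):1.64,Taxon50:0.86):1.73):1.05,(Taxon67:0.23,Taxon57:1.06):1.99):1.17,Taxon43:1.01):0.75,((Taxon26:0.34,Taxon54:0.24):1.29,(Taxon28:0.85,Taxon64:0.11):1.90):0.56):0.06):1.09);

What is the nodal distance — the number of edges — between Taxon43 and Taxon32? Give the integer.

6

The MRCA of Taxon43 and Taxon32 is the node subtending ((((Taxon70,(Taxon32,(Taxon37,Taxon15))),((((Taxon22,Taxon51),Taxon6),Taxon25),Taxon50)),(Taxon67,Taxon57)),Taxon43).
From Taxon43 up to that node: 1 branch. From Taxon32 up to the same node: 5 branches. Total: 1 + 5 = 6.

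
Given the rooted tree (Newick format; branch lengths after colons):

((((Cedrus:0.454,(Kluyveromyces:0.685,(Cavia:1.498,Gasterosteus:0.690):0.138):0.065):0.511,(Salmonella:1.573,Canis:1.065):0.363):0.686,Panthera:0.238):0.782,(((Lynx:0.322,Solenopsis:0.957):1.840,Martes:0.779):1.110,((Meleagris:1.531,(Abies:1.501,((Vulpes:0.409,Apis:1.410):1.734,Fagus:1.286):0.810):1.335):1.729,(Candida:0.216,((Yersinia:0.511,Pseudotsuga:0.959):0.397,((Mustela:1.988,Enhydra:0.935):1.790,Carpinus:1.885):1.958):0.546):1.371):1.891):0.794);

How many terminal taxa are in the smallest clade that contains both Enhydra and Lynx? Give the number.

14

The MRCA of Enhydra and Lynx is the node subtending (((Lynx,Solenopsis),Martes),((Meleagris,(Abies,((Vulpes,Apis),Fagus))),(Candida,((Yersinia,Pseudotsuga),((Mustela,Enhydra),Carpinus))))).
That clade contains 14 terminal taxa: Abies, Apis, Candida, Carpinus, Enhydra, Fagus, Lynx, Martes, Meleagris, Mustela, Pseudotsuga, Solenopsis, Vulpes, Yersinia.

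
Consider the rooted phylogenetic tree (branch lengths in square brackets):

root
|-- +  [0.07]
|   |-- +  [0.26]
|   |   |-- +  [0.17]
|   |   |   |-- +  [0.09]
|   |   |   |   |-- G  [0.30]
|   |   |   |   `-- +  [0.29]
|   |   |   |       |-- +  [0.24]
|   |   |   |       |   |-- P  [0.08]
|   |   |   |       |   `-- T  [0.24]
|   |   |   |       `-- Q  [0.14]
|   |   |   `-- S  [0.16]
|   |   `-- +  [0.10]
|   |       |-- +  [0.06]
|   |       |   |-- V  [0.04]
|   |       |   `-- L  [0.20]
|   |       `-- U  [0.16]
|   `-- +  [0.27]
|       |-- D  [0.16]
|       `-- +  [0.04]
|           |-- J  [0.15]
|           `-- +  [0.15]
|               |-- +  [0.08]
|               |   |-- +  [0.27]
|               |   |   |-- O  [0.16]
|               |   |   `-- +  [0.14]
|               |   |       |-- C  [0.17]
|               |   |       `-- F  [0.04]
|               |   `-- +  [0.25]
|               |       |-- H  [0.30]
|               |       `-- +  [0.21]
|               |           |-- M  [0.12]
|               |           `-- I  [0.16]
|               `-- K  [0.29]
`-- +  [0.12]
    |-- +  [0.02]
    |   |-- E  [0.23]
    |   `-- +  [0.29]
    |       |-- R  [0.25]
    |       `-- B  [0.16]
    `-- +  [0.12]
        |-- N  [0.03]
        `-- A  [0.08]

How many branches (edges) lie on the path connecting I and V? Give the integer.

11

The MRCA of I and V is the node subtending ((((G,((P,T),Q)),S),((V,L),U)),(D,(J,(((O,(C,F)),(H,(M,I))),K)))).
From I up to that node: 7 branches. From V up to the same node: 4 branches. Total: 7 + 4 = 11.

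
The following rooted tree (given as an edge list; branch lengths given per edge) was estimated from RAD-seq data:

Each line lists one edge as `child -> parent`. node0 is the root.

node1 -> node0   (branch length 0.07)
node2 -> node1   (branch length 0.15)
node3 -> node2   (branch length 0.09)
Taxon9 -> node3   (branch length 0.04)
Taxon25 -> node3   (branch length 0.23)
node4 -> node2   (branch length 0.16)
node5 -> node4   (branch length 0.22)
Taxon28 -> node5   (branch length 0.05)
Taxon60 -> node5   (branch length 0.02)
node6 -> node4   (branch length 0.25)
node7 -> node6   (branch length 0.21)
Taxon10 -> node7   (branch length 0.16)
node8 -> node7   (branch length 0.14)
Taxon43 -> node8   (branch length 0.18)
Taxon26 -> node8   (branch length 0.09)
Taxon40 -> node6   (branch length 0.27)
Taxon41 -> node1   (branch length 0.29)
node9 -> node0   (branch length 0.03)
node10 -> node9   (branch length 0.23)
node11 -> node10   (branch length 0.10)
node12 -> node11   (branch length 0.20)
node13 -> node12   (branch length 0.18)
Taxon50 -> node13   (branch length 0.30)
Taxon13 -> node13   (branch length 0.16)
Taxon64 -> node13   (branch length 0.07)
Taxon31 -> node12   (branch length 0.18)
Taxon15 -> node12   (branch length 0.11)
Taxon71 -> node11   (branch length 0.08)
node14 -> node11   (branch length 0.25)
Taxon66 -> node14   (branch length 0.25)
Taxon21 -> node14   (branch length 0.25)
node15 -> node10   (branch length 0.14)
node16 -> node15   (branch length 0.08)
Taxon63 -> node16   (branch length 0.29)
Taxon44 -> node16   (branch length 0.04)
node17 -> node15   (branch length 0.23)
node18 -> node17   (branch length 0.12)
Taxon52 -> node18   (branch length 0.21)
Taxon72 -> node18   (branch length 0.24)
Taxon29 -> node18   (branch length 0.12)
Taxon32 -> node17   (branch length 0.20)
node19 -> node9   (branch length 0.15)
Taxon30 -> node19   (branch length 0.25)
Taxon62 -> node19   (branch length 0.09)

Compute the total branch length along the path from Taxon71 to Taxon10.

The path runs Taxon71 → … → MRCA → … → Taxon10; the MRCA is the root of the tree.
Branch lengths along that path: 0.08 + 0.10 + 0.23 + 0.03 + 0.07 + 0.15 + 0.16 + 0.25 + 0.21 + 0.16 = 1.44.

1.44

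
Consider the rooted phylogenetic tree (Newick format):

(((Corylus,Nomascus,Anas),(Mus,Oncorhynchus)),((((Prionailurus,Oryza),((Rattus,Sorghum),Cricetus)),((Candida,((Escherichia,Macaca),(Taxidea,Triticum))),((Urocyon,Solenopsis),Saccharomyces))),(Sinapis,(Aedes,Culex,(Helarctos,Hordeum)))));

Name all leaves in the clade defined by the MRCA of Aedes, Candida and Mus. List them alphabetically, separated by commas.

Aedes, Anas, Candida, Corylus, Cricetus, Culex, Escherichia, Helarctos, Hordeum, Macaca, Mus, Nomascus, Oncorhynchus, Oryza, Prionailurus, Rattus, Saccharomyces, Sinapis, Solenopsis, Sorghum, Taxidea, Triticum, Urocyon

Tracing Aedes: it sits inside (Aedes,Culex,(Helarctos,Hordeum)).
Tracing Candida: it sits inside (Candida,((Escherichia,Macaca),(Taxidea,Triticum))).
Tracing Mus: it sits inside (Mus,Oncorhynchus).
The smallest clade enclosing all 3 is the whole tree (their MRCA is the root), so the answer is all 23 tips in alphabetical order.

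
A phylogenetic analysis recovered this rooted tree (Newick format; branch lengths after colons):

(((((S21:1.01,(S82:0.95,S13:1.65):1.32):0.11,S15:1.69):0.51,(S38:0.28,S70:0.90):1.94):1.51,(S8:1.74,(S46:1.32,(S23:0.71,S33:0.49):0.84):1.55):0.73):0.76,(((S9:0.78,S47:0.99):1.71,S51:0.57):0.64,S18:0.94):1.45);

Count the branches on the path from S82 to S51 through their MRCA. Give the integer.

9

The MRCA of S82 and S51 is the root of the tree.
From S82 up to that node: 6 branches. From S51 up to the same node: 3 branches. Total: 6 + 3 = 9.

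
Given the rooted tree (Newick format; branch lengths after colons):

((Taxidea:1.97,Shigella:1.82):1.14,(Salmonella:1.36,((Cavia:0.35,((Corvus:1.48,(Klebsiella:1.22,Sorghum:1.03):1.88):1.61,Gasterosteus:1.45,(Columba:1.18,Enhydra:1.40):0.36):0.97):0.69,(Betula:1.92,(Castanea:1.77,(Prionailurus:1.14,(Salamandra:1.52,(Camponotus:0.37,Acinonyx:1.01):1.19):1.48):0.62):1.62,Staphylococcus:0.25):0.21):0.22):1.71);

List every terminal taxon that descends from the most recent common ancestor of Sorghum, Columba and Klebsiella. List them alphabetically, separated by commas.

Columba, Corvus, Enhydra, Gasterosteus, Klebsiella, Sorghum

Tracing Sorghum: it sits inside (Klebsiella,Sorghum).
Tracing Columba: it sits inside (Columba,Enhydra).
Tracing Klebsiella: it sits inside (Klebsiella,Sorghum).
The smallest clade enclosing all 3 is ((Corvus,(Klebsiella,Sorghum)),Gasterosteus,(Columba,Enhydra)); the answer is its 6 terminal taxa in alphabetical order.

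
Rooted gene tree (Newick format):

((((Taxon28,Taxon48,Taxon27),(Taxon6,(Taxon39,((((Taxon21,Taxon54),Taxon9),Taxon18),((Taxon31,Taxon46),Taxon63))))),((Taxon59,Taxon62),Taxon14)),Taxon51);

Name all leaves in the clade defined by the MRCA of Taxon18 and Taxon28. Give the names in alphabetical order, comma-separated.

Taxon18, Taxon21, Taxon27, Taxon28, Taxon31, Taxon39, Taxon46, Taxon48, Taxon54, Taxon6, Taxon63, Taxon9

Tracing Taxon18: it sits inside (((Taxon21,Taxon54),Taxon9),Taxon18).
Tracing Taxon28: it sits inside (Taxon28,Taxon48,Taxon27).
The smallest clade enclosing both is ((Taxon28,Taxon48,Taxon27),(Taxon6,(Taxon39,((((Taxon21,Taxon54),Taxon9),Taxon18),((Taxon31,Taxon46),Taxon63))))); the answer is its 12 terminal taxa in alphabetical order.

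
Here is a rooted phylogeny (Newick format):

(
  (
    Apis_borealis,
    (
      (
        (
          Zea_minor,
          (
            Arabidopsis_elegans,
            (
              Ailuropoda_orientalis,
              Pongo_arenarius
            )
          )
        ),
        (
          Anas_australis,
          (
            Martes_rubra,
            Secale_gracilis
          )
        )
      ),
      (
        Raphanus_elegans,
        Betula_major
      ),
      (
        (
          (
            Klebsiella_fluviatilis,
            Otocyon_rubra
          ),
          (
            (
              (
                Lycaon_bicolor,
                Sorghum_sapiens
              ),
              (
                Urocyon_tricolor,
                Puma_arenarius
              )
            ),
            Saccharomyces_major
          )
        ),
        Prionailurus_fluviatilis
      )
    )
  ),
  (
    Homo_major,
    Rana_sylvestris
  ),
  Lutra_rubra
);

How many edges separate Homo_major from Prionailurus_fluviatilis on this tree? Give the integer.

6

The MRCA of Homo_major and Prionailurus_fluviatilis is the root of the tree.
From Homo_major up to that node: 2 branches. From Prionailurus_fluviatilis up to the same node: 4 branches. Total: 2 + 4 = 6.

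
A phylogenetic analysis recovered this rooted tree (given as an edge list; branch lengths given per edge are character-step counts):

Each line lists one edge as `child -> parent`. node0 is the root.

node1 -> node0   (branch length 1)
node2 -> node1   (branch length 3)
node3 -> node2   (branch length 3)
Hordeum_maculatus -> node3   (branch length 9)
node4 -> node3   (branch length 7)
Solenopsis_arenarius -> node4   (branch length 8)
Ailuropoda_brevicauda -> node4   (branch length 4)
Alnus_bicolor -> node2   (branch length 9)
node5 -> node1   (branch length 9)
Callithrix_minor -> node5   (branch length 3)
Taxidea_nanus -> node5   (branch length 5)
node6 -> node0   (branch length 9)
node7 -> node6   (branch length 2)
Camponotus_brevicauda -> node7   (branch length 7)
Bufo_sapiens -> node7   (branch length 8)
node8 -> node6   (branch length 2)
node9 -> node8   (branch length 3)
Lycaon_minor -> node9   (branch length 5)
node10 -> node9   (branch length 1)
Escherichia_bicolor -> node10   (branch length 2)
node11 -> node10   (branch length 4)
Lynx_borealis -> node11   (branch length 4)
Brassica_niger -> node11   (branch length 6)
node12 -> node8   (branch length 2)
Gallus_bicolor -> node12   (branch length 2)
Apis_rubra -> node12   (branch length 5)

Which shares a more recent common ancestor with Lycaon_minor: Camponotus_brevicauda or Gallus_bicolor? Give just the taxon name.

The MRCA of Lycaon_minor and Gallus_bicolor subtends ((Lycaon_minor,(Escherichia_bicolor,(Lynx_borealis,Brassica_niger))),(Gallus_bicolor,Apis_rubra)) (6 taxa).
The MRCA of Lycaon_minor and Camponotus_brevicauda subtends ((Camponotus_brevicauda,Bufo_sapiens),((Lycaon_minor,(Escherichia_bicolor,(Lynx_borealis,Brassica_niger))),(Gallus_bicolor,Apis_rubra))) (8 taxa).
The first is nested inside the second, so Lycaon_minor shares a more recent common ancestor with Gallus_bicolor.

Gallus_bicolor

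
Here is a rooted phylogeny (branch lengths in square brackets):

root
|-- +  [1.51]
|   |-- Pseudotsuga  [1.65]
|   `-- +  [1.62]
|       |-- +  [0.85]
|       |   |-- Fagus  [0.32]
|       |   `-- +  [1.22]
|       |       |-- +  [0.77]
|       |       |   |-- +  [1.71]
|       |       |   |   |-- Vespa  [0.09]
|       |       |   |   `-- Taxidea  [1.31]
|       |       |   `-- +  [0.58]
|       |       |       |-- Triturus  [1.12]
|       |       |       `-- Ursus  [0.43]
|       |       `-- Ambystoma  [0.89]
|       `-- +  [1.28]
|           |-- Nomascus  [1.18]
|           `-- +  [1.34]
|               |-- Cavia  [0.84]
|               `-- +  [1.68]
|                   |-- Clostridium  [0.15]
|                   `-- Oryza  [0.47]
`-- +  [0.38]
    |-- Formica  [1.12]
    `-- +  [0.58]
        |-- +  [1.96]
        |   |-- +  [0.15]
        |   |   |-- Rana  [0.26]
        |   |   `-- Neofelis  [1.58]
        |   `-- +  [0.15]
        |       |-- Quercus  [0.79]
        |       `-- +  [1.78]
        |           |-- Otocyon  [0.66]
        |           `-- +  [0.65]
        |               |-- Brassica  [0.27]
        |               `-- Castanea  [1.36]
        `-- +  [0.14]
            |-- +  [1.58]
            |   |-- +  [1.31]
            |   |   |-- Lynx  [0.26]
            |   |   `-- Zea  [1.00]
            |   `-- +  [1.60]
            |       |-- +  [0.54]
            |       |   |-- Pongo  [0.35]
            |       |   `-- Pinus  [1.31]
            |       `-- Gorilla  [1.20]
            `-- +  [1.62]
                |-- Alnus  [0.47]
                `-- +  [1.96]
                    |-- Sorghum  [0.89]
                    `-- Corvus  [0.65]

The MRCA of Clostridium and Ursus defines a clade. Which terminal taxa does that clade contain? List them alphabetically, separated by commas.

Ambystoma, Cavia, Clostridium, Fagus, Nomascus, Oryza, Taxidea, Triturus, Ursus, Vespa

Tracing Clostridium: it sits inside (Clostridium,Oryza).
Tracing Ursus: it sits inside (Triturus,Ursus).
The smallest clade enclosing both is ((Fagus,(((Vespa,Taxidea),(Triturus,Ursus)),Ambystoma)),(Nomascus,(Cavia,(Clostridium,Oryza)))); the answer is its 10 terminal taxa in alphabetical order.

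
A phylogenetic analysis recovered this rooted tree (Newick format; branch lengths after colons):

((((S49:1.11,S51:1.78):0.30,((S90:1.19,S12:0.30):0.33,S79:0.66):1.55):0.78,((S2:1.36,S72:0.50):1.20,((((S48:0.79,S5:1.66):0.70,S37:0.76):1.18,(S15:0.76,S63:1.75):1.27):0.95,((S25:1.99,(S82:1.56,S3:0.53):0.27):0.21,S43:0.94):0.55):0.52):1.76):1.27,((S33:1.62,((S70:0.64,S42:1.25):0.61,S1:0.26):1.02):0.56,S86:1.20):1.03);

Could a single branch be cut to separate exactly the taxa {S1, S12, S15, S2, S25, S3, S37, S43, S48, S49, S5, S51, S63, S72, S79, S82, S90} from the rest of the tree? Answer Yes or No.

No

The MRCA of the listed taxa is the root, so the smallest clade containing them is the whole tree.
That clade also contains S33, S42, S70, S86, which are not in the proposed group, so the group is not monophyletic.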